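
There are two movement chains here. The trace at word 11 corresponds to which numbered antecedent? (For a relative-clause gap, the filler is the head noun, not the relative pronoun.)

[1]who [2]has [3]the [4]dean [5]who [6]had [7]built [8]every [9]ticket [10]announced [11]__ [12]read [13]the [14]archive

1

The marked gap is the subject of "read".
Its filler is the fronted wh-phrase "who", at word 1.
(The other dependency links word 4 to a gap after word 5.)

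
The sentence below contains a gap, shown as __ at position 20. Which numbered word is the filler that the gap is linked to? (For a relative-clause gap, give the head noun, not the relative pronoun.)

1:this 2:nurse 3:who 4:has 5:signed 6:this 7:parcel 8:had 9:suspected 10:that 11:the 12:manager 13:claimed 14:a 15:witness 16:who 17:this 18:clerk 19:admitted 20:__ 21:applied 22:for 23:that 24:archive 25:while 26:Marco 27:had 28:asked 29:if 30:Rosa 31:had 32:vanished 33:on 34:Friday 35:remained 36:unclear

The gap at 20 is the subject of "applied", inside a relative clause.
The relative pronoun is "who" (word 16); it is bound by the head noun immediately before it.
Its filler is the head noun "witness", at word 15.

15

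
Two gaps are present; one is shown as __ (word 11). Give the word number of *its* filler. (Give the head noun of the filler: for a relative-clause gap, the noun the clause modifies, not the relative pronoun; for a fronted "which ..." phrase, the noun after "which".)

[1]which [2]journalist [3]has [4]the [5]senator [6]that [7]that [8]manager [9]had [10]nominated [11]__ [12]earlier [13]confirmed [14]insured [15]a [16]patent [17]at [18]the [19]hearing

5

The marked gap is inside the relative clause, the direct object of "nominated".
Its filler is the head noun "senator" (via "that"), at word 5.
(The other dependency links word 2 to a gap after word 13.)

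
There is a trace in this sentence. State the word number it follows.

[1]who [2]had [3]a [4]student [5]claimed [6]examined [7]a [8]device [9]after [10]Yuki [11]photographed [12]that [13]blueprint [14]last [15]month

The displaced element is "who" (word 1).
It is linked across 1 clause boundary (Ø).
It functions as the subject of "examined", so the gap sits immediately after word 5 ("claimed").
Base order: A student had claimed that who examined a device after Yuki photographed that blueprint last month.

5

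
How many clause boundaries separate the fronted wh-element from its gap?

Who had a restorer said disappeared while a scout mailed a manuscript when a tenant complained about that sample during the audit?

"who" is extracted from the subject of "disappeared".
Boundaries crossed, outermost first: [Ø] — 1 in total.

1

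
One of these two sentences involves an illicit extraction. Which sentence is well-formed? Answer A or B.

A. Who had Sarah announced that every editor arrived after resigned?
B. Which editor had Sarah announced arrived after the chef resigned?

B

In A, the wh-phrase is extracted from inside an adjunct island (introduced by "after"), which blocks movement.
In B, the extraction path crosses only that-complement boundaries, which are transparent.
So B is grammatical.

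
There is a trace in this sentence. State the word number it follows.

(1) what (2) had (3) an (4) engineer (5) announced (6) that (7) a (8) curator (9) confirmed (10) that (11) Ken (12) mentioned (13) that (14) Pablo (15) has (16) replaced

The displaced element is "what" (word 1).
It is linked across 3 clause boundaries (that → that → that).
It functions as the direct object of "replaced", so the gap sits immediately after word 16 ("replaced").
Base order: An engineer had announced that a curator confirmed that Ken mentioned that Pablo has replaced what.

16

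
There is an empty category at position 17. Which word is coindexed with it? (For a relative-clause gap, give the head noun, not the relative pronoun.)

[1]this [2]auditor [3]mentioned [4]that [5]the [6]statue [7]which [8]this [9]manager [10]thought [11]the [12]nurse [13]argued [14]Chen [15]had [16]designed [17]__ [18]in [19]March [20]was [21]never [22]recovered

The gap at 17 is the object of "designed", inside a relative clause.
The relative pronoun is "which" (word 7); it is bound by the head noun immediately before it.
Its filler is the head noun "statue", at word 6.

6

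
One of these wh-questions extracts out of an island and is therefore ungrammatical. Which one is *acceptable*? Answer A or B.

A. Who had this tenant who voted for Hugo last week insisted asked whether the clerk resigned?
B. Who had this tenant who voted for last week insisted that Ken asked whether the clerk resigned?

In B, the wh-phrase is extracted from inside a complex-NP island (relative clause) (introduced by "who"), which blocks movement.
In A, the extraction path crosses only that-complement boundaries, which are transparent.
So A is grammatical.

A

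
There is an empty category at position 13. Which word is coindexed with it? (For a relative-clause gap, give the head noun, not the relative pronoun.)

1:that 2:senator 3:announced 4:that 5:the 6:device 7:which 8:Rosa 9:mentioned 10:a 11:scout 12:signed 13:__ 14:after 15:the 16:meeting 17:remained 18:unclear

The gap at 13 is the object of "signed", inside a relative clause.
The relative pronoun is "which" (word 7); it is bound by the head noun immediately before it.
Its filler is the head noun "device", at word 6.

6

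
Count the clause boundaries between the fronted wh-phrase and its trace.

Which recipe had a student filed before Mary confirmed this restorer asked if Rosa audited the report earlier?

0

"which recipe" originates inside the matrix clause — no clause boundary is crossed.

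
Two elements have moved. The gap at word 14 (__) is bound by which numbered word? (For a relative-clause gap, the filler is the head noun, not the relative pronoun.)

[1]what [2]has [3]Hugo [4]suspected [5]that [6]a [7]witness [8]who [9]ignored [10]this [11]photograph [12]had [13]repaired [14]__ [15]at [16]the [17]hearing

The marked gap is the direct object of "repaired".
Its filler is the fronted wh-phrase "what", at word 1.
(The other dependency links word 7 to a gap after word 8.)

1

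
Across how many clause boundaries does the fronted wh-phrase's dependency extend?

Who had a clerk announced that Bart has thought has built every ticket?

2

"who" is extracted from the subject of "built".
Boundaries crossed, outermost first: [that], [Ø] — 2 in total.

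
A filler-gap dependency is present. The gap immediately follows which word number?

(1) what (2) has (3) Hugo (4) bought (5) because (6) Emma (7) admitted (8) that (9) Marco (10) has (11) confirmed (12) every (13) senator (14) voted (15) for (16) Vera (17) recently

4

The displaced element is "what" (word 1).
It functions as the direct object of "bought", so the gap sits immediately after word 4 ("bought").
Base order: Hugo has bought what because Emma admitted that Marco has confirmed every senator voted for Vera recently.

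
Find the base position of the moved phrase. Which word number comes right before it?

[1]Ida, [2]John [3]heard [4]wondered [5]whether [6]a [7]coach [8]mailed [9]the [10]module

3

The displaced element is "Ida" (word 1).
It is linked across 1 clause boundary (Ø).
It functions as the subject of "wondered", so the gap sits immediately after word 3 ("heard").
Base order: John heard Ida wondered whether a coach mailed the module.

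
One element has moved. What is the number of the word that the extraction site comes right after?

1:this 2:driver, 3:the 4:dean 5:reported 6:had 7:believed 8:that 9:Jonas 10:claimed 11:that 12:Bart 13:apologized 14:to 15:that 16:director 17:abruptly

The displaced element is "this driver" (word 2).
It is linked across 1 clause boundary (Ø).
It functions as the subject of "believed", so the gap sits immediately after word 5 ("reported").
Base order: The dean reported that this driver had believed that Jonas claimed that Bart apologized to that director abruptly.

5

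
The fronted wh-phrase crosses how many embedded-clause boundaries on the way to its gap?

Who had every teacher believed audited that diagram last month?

"who" is extracted from the subject of "audited".
Boundaries crossed, outermost first: [Ø] — 1 in total.

1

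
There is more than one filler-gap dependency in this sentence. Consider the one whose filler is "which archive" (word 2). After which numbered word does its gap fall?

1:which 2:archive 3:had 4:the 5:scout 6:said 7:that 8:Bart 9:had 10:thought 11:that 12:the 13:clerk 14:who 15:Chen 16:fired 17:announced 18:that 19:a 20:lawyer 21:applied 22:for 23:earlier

22

The displaced element is "which archive" (word 2).
It is linked across 3 clause boundaries (that → that → that).
It functions as the object of the preposition "for" of "applied", so the gap sits immediately after word 22 ("for").
Base order: The scout had said that Bart had thought that the clerk who Chen fired announced that a lawyer applied for which archive earlier.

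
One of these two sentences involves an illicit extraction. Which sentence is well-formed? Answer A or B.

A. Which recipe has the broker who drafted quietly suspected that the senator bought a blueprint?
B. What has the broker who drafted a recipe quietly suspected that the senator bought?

In A, the wh-phrase is extracted from inside a complex-NP island (relative clause) (introduced by "who"), which blocks movement.
In B, the extraction path crosses only that-complement boundaries, which are transparent.
So B is grammatical.

B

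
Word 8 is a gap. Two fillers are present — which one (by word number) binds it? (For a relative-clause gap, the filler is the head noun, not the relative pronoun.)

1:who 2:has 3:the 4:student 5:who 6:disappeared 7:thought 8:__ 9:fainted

The marked gap is the subject of "fainted".
Its filler is the fronted wh-phrase "who", at word 1.
(The other dependency links word 4 to a gap after word 5.)

1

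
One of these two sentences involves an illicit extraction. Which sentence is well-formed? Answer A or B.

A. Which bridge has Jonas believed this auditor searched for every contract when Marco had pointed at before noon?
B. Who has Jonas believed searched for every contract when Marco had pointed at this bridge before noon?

B

In A, the wh-phrase is extracted from inside an adjunct island (introduced by "when"), which blocks movement.
In B, the extraction path crosses only that-complement boundaries, which are transparent.
So B is grammatical.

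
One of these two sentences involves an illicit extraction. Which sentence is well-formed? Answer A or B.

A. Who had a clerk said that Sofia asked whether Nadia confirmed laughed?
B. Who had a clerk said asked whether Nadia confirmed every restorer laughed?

In A, the wh-phrase is extracted from inside a wh-island (introduced by "whether"), which blocks movement.
In B, the extraction path crosses only that-complement boundaries, which are transparent.
So B is grammatical.

B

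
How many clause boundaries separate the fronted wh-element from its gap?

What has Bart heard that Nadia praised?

"what" is extracted from the object of "praised".
Boundaries crossed, outermost first: [that] — 1 in total.

1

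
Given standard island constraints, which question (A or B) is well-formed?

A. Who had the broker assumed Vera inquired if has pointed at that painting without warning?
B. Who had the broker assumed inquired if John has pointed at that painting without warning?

In A, the wh-phrase is extracted from inside a wh-island (introduced by "if"), which blocks movement.
In B, the extraction path crosses only that-complement boundaries, which are transparent.
So B is grammatical.

B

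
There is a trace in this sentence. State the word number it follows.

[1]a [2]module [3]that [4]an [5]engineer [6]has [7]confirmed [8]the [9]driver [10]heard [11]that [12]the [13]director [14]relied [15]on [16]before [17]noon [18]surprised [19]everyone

The displaced element is "a module" (word 2).
It is linked across 2 clause boundaries (Ø → that).
It functions as the object of the preposition "on" of "relied", so the gap sits immediately after word 15 ("on").
Base order: An engineer has confirmed the driver heard that the director relied on a module before noon.

15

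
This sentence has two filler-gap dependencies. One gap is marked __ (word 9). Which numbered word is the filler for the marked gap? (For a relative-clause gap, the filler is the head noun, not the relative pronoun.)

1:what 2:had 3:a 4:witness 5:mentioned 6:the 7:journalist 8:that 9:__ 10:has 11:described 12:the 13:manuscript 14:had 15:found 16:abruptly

The marked gap is inside the relative clause, the subject of "described".
Its filler is the head noun "journalist" (via "that"), at word 7.
(The other dependency links word 1 to a gap after word 15.)

7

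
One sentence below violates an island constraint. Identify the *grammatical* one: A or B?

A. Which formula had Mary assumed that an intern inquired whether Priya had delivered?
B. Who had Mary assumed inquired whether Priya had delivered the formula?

B

In A, the wh-phrase is extracted from inside a wh-island (introduced by "whether"), which blocks movement.
In B, the extraction path crosses only that-complement boundaries, which are transparent.
So B is grammatical.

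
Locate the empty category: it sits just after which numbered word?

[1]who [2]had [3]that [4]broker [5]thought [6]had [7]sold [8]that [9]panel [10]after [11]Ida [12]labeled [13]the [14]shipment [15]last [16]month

5

The displaced element is "who" (word 1).
It is linked across 1 clause boundary (Ø).
It functions as the subject of "sold", so the gap sits immediately after word 5 ("thought").
Base order: That broker had thought that who had sold that panel after Ida labeled the shipment last month.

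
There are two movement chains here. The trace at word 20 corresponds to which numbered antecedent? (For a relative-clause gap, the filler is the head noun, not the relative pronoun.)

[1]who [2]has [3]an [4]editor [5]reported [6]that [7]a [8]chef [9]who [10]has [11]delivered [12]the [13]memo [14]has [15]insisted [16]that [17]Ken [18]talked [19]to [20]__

The marked gap is the object of the preposition "to" of "talked".
Its filler is the fronted wh-phrase "who", at word 1.
(The other dependency links word 8 to a gap after word 9.)

1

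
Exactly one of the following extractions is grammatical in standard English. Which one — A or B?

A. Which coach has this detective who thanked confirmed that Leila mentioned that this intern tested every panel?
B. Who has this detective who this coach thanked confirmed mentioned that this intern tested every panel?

In A, the wh-phrase is extracted from inside a complex-NP island (relative clause) (introduced by "who"), which blocks movement.
In B, the extraction path crosses only that-complement boundaries, which are transparent.
So B is grammatical.

B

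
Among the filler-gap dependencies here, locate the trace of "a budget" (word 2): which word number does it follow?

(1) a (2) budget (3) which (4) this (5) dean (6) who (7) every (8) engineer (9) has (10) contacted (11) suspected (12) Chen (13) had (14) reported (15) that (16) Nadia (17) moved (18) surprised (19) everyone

The displaced element is "a budget" (word 2).
It is linked across 2 clause boundaries (Ø → that).
It functions as the direct object of "moved", so the gap sits immediately after word 17 ("moved").
Base order: This dean who every engineer has contacted suspected Chen had reported that Nadia moved a budget.

17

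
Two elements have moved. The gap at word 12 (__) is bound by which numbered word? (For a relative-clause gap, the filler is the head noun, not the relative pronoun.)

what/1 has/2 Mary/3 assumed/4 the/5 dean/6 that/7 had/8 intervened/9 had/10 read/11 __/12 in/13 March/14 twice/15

The marked gap is the direct object of "read".
Its filler is the fronted wh-phrase "what", at word 1.
(The other dependency links word 6 to a gap after word 7.)

1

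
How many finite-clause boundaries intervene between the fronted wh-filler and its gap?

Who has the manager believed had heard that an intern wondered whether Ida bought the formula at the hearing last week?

"who" is extracted from the subject of "heard".
Boundaries crossed, outermost first: [Ø] — 1 in total.

1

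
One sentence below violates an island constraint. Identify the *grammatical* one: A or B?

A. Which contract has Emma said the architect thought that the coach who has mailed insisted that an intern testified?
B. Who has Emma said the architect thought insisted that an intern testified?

B

In A, the wh-phrase is extracted from inside a complex-NP island (relative clause) (introduced by "who"), which blocks movement.
In B, the extraction path crosses only that-complement boundaries, which are transparent.
So B is grammatical.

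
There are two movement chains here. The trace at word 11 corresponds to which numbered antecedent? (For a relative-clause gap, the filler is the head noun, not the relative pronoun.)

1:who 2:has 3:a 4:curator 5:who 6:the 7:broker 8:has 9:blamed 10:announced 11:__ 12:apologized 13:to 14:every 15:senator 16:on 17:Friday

1

The marked gap is the subject of "apologized".
Its filler is the fronted wh-phrase "who", at word 1.
(The other dependency links word 4 to a gap after word 9.)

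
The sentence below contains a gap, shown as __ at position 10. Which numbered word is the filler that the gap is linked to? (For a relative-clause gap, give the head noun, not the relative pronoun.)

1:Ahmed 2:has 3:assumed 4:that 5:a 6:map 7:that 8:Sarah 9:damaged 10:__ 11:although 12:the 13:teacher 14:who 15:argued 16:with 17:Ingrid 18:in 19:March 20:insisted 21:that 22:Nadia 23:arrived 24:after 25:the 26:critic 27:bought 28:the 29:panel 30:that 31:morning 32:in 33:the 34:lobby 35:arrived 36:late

The gap at 10 is the object of "damaged", inside a relative clause.
The relative pronoun is "that" (word 7); it is bound by the head noun immediately before it.
Its filler is the head noun "map", at word 6.

6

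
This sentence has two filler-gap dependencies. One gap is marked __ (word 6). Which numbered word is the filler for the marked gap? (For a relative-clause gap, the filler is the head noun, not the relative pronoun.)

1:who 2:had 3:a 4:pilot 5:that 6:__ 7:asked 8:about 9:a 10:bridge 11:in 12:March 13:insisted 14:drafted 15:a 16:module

The marked gap is inside the relative clause, the subject of "asked".
Its filler is the head noun "pilot" (via "that"), at word 4.
(The other dependency links word 1 to a gap after word 13.)

4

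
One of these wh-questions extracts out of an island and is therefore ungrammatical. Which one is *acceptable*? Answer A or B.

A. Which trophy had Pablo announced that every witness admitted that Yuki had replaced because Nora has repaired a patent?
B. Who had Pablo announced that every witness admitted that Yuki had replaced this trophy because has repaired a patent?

In B, the wh-phrase is extracted from inside an adjunct island (introduced by "because"), which blocks movement.
In A, the extraction path crosses only that-complement boundaries, which are transparent.
So A is grammatical.

A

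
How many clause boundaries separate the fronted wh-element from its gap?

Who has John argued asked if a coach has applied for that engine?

1

"who" is extracted from the subject of "asked".
Boundaries crossed, outermost first: [Ø] — 1 in total.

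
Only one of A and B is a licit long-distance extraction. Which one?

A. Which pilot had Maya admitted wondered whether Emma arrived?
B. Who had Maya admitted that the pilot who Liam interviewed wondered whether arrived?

In B, the wh-phrase is extracted from inside a wh-island (introduced by "whether"), which blocks movement.
In A, the extraction path crosses only that-complement boundaries, which are transparent.
So A is grammatical.

A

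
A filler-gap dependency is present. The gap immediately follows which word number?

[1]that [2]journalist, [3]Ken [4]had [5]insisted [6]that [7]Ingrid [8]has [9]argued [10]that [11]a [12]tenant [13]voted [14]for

14

The displaced element is "that journalist" (word 2).
It is linked across 2 clause boundaries (that → that).
It functions as the object of the preposition "for" of "voted", so the gap sits immediately after word 14 ("for").
Base order: Ken had insisted that Ingrid has argued that a tenant voted for that journalist.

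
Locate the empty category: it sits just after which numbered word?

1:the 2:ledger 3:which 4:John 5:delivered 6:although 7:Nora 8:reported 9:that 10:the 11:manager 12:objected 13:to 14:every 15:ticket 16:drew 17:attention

The displaced element is "the ledger" (word 2).
It functions as the direct object of "delivered", so the gap sits immediately after word 5 ("delivered").
Base order: John delivered the ledger although Nora reported that the manager objected to every ticket.

5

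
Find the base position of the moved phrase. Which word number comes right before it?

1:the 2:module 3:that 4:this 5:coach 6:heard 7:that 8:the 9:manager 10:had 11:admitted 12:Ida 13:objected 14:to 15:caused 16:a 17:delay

The displaced element is "the module" (word 2).
It is linked across 2 clause boundaries (that → Ø).
It functions as the object of the preposition "to" of "objected", so the gap sits immediately after word 14 ("to").
Base order: This coach heard that the manager had admitted Ida objected to the module.

14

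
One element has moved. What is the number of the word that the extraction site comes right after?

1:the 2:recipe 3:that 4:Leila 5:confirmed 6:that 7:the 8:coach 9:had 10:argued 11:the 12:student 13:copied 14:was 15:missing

13

The displaced element is "the recipe" (word 2).
It is linked across 2 clause boundaries (that → Ø).
It functions as the direct object of "copied", so the gap sits immediately after word 13 ("copied").
Base order: Leila confirmed that the coach had argued the student copied the recipe.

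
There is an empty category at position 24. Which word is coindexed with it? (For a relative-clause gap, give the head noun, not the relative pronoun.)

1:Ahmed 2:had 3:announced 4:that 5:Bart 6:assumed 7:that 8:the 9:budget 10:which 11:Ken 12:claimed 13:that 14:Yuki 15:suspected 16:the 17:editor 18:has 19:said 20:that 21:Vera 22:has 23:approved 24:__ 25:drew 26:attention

The gap at 24 is the object of "approved", inside a relative clause.
The relative pronoun is "which" (word 10); it is bound by the head noun immediately before it.
Its filler is the head noun "budget", at word 9.

9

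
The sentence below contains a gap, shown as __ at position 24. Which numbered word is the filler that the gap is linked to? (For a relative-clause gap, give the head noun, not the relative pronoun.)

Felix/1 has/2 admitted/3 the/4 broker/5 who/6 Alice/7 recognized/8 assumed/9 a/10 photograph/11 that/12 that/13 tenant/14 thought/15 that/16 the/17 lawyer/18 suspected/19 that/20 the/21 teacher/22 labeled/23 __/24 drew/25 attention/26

11

The gap at 24 is the object of "labeled", inside a relative clause.
The relative pronoun is "that" (word 12); it is bound by the head noun immediately before it.
Its filler is the head noun "photograph", at word 11.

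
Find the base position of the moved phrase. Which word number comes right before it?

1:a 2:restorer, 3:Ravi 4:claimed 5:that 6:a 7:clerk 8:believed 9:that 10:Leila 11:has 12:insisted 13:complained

The displaced element is "a restorer" (word 2).
It is linked across 3 clause boundaries (that → that → Ø).
It functions as the subject of "complained", so the gap sits immediately after word 12 ("insisted").
Base order: Ravi claimed that a clerk believed that Leila has insisted that a restorer complained.

12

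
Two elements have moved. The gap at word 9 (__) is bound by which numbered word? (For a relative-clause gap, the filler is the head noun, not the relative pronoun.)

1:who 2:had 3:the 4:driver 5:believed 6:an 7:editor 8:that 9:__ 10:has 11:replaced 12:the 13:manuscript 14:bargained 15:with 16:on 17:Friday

The marked gap is inside the relative clause, the subject of "replaced".
Its filler is the head noun "editor" (via "that"), at word 7.
(The other dependency links word 1 to a gap after word 15.)

7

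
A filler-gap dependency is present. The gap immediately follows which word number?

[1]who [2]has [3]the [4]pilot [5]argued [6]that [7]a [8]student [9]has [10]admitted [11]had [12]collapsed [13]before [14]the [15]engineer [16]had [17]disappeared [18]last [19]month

The displaced element is "who" (word 1).
It is linked across 2 clause boundaries (that → Ø).
It functions as the subject of "collapsed", so the gap sits immediately after word 10 ("admitted").
Base order: The pilot has argued that a student has admitted who had collapsed before the engineer had disappeared last month.

10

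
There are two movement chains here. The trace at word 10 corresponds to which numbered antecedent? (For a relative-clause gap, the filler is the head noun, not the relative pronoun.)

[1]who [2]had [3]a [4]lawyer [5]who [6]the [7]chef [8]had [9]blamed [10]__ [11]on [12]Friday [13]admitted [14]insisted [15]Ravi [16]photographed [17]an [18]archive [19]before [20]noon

4

The marked gap is inside the relative clause, the direct object of "blamed".
Its filler is the head noun "lawyer" (via "who"), at word 4.
(The other dependency links word 1 to a gap after word 13.)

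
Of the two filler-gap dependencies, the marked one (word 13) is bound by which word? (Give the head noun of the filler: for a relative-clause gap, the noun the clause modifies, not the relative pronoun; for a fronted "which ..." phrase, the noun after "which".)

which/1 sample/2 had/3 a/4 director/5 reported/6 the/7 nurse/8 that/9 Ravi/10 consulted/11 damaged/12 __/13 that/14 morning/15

2

The marked gap is the direct object of "damaged".
Its filler is the fronted wh-phrase "which sample", at word 2.
(The other dependency links word 8 to a gap after word 11.)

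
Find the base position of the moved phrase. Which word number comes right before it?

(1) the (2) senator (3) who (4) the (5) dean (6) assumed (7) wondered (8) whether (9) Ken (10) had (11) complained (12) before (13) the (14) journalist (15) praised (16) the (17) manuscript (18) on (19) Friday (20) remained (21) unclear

6

The displaced element is "the senator" (word 2).
It is linked across 1 clause boundary (Ø).
It functions as the subject of "wondered", so the gap sits immediately after word 6 ("assumed").
Base order: The dean assumed the senator wondered whether Ken had complained before the journalist praised the manuscript on Friday.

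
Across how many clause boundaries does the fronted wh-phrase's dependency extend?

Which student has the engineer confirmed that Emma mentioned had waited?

2

"which student" is extracted from the subject of "waited".
Boundaries crossed, outermost first: [that], [Ø] — 2 in total.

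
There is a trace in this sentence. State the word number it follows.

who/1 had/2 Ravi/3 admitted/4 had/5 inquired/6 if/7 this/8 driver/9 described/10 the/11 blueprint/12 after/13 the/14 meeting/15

The displaced element is "who" (word 1).
It is linked across 1 clause boundary (Ø).
It functions as the subject of "inquired", so the gap sits immediately after word 4 ("admitted").
Base order: Ravi had admitted that who had inquired if this driver described the blueprint after the meeting.

4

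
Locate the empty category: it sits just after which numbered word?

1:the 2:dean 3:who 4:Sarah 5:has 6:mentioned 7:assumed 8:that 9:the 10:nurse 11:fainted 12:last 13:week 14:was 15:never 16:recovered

6

The displaced element is "the dean" (word 2).
It is linked across 1 clause boundary (Ø).
It functions as the subject of "assumed", so the gap sits immediately after word 6 ("mentioned").
Base order: Sarah has mentioned the dean assumed that the nurse fainted last week.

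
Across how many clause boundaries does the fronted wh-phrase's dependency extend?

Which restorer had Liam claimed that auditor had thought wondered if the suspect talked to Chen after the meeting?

"which restorer" is extracted from the subject of "wondered".
Boundaries crossed, outermost first: [Ø], [Ø] — 2 in total.

2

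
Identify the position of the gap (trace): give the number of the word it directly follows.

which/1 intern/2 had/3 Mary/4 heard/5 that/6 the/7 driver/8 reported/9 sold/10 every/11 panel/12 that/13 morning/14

The displaced element is "which intern" (word 2).
It is linked across 2 clause boundaries (that → Ø).
It functions as the subject of "sold", so the gap sits immediately after word 9 ("reported").
Base order: Mary had heard that the driver reported which intern sold every panel that morning.

9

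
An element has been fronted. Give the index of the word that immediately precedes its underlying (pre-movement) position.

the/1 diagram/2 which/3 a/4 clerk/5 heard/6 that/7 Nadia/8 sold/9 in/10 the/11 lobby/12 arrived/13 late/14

The displaced element is "the diagram" (word 2).
It is linked across 1 clause boundary (that).
It functions as the direct object of "sold", so the gap sits immediately after word 9 ("sold").
Base order: A clerk heard that Nadia sold the diagram in the lobby.

9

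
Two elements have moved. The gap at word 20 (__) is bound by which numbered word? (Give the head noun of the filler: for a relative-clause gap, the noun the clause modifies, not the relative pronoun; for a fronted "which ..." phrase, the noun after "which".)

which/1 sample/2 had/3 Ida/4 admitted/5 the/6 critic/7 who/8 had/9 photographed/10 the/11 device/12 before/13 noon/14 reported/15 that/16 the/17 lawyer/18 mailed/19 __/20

The marked gap is the direct object of "mailed".
Its filler is the fronted wh-phrase "which sample", at word 2.
(The other dependency links word 7 to a gap after word 8.)

2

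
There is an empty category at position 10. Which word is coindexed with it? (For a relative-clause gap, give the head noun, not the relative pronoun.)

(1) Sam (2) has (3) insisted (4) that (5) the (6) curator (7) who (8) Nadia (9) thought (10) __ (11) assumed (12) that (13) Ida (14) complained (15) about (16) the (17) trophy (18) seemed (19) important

The gap at 10 is the subject of "assumed", inside a relative clause.
The relative pronoun is "who" (word 7); it is bound by the head noun immediately before it.
Its filler is the head noun "curator", at word 6.

6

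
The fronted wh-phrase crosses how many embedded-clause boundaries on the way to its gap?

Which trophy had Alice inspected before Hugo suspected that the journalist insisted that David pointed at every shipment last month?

"which trophy" originates inside the matrix clause — no clause boundary is crossed.

0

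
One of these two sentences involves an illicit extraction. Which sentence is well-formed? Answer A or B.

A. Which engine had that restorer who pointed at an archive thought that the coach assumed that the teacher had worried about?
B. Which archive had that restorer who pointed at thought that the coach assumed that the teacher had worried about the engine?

A

In B, the wh-phrase is extracted from inside a complex-NP island (relative clause) (introduced by "who"), which blocks movement.
In A, the extraction path crosses only that-complement boundaries, which are transparent.
So A is grammatical.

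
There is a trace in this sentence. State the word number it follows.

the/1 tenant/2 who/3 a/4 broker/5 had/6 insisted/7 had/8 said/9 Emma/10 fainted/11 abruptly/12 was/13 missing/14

The displaced element is "the tenant" (word 2).
It is linked across 1 clause boundary (Ø).
It functions as the subject of "said", so the gap sits immediately after word 7 ("insisted").
Base order: A broker had insisted that the tenant had said Emma fainted abruptly.

7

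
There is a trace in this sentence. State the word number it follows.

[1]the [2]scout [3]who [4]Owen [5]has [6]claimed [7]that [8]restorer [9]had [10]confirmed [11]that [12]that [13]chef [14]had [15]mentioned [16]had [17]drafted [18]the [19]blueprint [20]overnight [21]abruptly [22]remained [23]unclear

15

The displaced element is "the scout" (word 2).
It is linked across 3 clause boundaries (Ø → that → Ø).
It functions as the subject of "drafted", so the gap sits immediately after word 15 ("mentioned").
Base order: Owen has claimed that restorer had confirmed that that chef had mentioned that the scout had drafted the blueprint overnight abruptly.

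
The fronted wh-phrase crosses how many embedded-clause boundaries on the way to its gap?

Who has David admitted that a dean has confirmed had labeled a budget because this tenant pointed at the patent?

"who" is extracted from the subject of "labeled".
Boundaries crossed, outermost first: [that], [Ø] — 2 in total.

2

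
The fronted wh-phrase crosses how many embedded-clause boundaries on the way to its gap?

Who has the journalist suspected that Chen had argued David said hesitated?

"who" is extracted from the subject of "hesitated".
Boundaries crossed, outermost first: [that], [Ø], [Ø] — 3 in total.

3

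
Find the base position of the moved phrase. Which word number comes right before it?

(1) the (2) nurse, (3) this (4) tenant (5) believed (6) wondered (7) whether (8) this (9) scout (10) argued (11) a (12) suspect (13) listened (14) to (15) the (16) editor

5

The displaced element is "the nurse" (word 2).
It is linked across 1 clause boundary (Ø).
It functions as the subject of "wondered", so the gap sits immediately after word 5 ("believed").
Base order: This tenant believed that the nurse wondered whether this scout argued a suspect listened to the editor.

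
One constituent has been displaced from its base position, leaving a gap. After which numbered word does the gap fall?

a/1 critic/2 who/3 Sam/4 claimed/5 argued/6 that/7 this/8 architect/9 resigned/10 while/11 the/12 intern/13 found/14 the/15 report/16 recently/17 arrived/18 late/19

5

The displaced element is "a critic" (word 2).
It is linked across 1 clause boundary (Ø).
It functions as the subject of "argued", so the gap sits immediately after word 5 ("claimed").
Base order: Sam claimed that a critic argued that this architect resigned while the intern found the report recently.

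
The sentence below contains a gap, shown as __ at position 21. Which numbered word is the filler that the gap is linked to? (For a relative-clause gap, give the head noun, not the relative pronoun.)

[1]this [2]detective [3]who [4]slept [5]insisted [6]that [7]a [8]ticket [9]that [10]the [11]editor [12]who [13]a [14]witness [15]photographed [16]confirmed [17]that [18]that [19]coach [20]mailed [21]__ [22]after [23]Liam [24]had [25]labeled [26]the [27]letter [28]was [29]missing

The gap at 21 is the object of "mailed", inside a relative clause.
The relative pronoun is "that" (word 9); it is bound by the head noun immediately before it.
Its filler is the head noun "ticket", at word 8.

8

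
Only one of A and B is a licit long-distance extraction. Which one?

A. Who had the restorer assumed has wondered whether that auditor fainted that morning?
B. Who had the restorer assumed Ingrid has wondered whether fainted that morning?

A

In B, the wh-phrase is extracted from inside a wh-island (introduced by "whether"), which blocks movement.
In A, the extraction path crosses only that-complement boundaries, which are transparent.
So A is grammatical.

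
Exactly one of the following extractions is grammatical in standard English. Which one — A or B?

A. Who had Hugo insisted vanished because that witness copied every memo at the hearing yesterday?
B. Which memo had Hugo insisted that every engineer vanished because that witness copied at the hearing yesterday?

A

In B, the wh-phrase is extracted from inside an adjunct island (introduced by "because"), which blocks movement.
In A, the extraction path crosses only that-complement boundaries, which are transparent.
So A is grammatical.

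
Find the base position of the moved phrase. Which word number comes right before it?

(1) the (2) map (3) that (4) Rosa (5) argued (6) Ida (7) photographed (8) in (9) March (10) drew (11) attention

The displaced element is "the map" (word 2).
It is linked across 1 clause boundary (Ø).
It functions as the direct object of "photographed", so the gap sits immediately after word 7 ("photographed").
Base order: Rosa argued Ida photographed the map in March.

7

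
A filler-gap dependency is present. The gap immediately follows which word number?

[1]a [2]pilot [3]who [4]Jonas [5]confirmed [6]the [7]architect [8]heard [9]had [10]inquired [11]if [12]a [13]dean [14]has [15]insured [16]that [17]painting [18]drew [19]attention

The displaced element is "a pilot" (word 2).
It is linked across 2 clause boundaries (Ø → Ø).
It functions as the subject of "inquired", so the gap sits immediately after word 8 ("heard").
Base order: Jonas confirmed the architect heard that a pilot had inquired if a dean has insured that painting.

8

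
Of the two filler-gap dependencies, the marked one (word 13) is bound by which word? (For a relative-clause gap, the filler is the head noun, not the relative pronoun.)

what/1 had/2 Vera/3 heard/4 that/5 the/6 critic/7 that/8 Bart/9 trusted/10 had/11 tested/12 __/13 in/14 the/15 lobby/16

1

The marked gap is the direct object of "tested".
Its filler is the fronted wh-phrase "what", at word 1.
(The other dependency links word 7 to a gap after word 10.)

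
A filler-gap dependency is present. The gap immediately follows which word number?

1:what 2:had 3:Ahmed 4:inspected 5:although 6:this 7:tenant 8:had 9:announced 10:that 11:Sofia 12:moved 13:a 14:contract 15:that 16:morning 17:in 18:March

4

The displaced element is "what" (word 1).
It functions as the direct object of "inspected", so the gap sits immediately after word 4 ("inspected").
Base order: Ahmed had inspected what although this tenant had announced that Sofia moved a contract that morning in March.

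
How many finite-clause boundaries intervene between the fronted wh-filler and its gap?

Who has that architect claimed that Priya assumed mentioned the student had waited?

2

"who" is extracted from the subject of "mentioned".
Boundaries crossed, outermost first: [that], [Ø] — 2 in total.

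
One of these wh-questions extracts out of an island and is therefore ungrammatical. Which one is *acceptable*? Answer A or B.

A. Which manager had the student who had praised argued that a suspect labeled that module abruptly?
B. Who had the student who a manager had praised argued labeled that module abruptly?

B

In A, the wh-phrase is extracted from inside a complex-NP island (relative clause) (introduced by "who"), which blocks movement.
In B, the extraction path crosses only that-complement boundaries, which are transparent.
So B is grammatical.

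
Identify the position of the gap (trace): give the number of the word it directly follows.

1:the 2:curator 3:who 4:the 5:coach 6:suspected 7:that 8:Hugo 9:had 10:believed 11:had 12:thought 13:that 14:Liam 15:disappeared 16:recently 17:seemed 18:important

10

The displaced element is "the curator" (word 2).
It is linked across 2 clause boundaries (that → Ø).
It functions as the subject of "thought", so the gap sits immediately after word 10 ("believed").
Base order: The coach suspected that Hugo had believed that the curator had thought that Liam disappeared recently.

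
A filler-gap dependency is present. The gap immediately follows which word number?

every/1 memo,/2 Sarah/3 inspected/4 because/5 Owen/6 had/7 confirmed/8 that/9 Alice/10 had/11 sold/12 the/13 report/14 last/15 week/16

The displaced element is "every memo" (word 2).
It functions as the direct object of "inspected", so the gap sits immediately after word 4 ("inspected").
Base order: Sarah inspected every memo because Owen had confirmed that Alice had sold the report last week.

4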